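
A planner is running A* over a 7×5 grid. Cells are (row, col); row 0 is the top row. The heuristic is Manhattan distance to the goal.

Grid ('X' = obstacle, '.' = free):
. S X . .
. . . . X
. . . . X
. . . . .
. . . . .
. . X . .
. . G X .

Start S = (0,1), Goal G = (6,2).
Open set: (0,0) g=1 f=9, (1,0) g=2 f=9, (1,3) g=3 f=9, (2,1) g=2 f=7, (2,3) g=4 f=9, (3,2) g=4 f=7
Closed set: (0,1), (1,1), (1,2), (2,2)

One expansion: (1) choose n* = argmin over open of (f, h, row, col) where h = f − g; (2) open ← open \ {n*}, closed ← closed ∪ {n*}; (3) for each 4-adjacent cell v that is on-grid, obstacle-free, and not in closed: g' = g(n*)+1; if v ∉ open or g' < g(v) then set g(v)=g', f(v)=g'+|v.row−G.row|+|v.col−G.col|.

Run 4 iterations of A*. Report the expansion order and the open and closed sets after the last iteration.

order=[(3,2) → (4,2) → (2,1) → (3,1)]; open=[(0,0) g=1 f=9, (1,0) g=2 f=9, (1,3) g=3 f=9, (2,0) g=3 f=9, (2,3) g=4 f=9, (3,0) g=4 f=9, (3,3) g=5 f=9, (4,1) g=4 f=7, (4,3) g=6 f=9]; closed=[(0,1), (1,1), (1,2), (2,1), (2,2), (3,1), (3,2), (4,2)]

step 1: expand (3,2) (f=7, h=3) → closed; open now [(0,0) g=1 f=9, (1,0) g=2 f=9, (1,3) g=3 f=9, (2,1) g=2 f=7, (2,3) g=4 f=9, (3,1) g=5 f=9, (3,3) g=5 f=9, (4,2) g=5 f=7]
step 2: expand (4,2) (f=7, h=2) → closed; open now [(0,0) g=1 f=9, (1,0) g=2 f=9, (1,3) g=3 f=9, (2,1) g=2 f=7, (2,3) g=4 f=9, (3,1) g=5 f=9, (3,3) g=5 f=9, (4,1) g=6 f=9, (4,3) g=6 f=9]
step 3: expand (2,1) (f=7, h=5) → closed; open now [(0,0) g=1 f=9, (1,0) g=2 f=9, (1,3) g=3 f=9, (2,0) g=3 f=9, (2,3) g=4 f=9, (3,1) g=3 f=7, (3,3) g=5 f=9, (4,1) g=6 f=9, (4,3) g=6 f=9]
step 4: expand (3,1) (f=7, h=4) → closed; open now [(0,0) g=1 f=9, (1,0) g=2 f=9, (1,3) g=3 f=9, (2,0) g=3 f=9, (2,3) g=4 f=9, (3,0) g=4 f=9, (3,3) g=5 f=9, (4,1) g=4 f=7, (4,3) g=6 f=9]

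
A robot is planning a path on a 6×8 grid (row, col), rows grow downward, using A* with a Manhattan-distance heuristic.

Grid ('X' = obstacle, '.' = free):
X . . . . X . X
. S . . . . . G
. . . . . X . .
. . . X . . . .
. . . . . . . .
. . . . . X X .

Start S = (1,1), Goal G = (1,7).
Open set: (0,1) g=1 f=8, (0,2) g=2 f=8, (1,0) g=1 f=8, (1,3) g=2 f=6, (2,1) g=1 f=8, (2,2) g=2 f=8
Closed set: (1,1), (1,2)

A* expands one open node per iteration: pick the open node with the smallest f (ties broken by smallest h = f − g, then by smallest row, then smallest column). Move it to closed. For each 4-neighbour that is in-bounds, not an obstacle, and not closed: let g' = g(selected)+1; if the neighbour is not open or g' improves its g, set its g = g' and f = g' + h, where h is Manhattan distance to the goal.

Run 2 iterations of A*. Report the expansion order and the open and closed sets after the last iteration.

step 1: expand (1,3) (f=6, h=4) → closed; open now [(0,1) g=1 f=8, (0,2) g=2 f=8, (0,3) g=3 f=8, (1,0) g=1 f=8, (1,4) g=3 f=6, (2,1) g=1 f=8, (2,2) g=2 f=8, (2,3) g=3 f=8]
step 2: expand (1,4) (f=6, h=3) → closed; open now [(0,1) g=1 f=8, (0,2) g=2 f=8, (0,3) g=3 f=8, (0,4) g=4 f=8, (1,0) g=1 f=8, (1,5) g=4 f=6, (2,1) g=1 f=8, (2,2) g=2 f=8, (2,3) g=3 f=8, (2,4) g=4 f=8]

order=[(1,3) → (1,4)]; open=[(0,1) g=1 f=8, (0,2) g=2 f=8, (0,3) g=3 f=8, (0,4) g=4 f=8, (1,0) g=1 f=8, (1,5) g=4 f=6, (2,1) g=1 f=8, (2,2) g=2 f=8, (2,3) g=3 f=8, (2,4) g=4 f=8]; closed=[(1,1), (1,2), (1,3), (1,4)]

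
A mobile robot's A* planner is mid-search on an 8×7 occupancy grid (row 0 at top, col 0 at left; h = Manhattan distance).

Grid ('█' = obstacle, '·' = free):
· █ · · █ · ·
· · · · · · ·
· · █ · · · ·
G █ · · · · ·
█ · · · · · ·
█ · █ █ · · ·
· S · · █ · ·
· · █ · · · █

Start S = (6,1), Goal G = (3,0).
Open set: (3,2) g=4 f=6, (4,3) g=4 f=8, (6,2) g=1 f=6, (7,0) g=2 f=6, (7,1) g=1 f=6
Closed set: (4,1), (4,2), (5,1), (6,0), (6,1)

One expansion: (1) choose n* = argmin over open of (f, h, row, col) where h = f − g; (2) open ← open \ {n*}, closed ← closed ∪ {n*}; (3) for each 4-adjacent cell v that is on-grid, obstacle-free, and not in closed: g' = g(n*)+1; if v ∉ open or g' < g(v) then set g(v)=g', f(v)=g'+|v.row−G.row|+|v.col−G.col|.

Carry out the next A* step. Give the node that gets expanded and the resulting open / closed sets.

expanded=(3,2); open=[(3,3) g=5 f=8, (4,3) g=4 f=8, (6,2) g=1 f=6, (7,0) g=2 f=6, (7,1) g=1 f=6]; closed=[(3,2), (4,1), (4,2), (5,1), (6,0), (6,1)]

step 1: expand (3,2) (f=6, h=2) → closed; open now [(3,3) g=5 f=8, (4,3) g=4 f=8, (6,2) g=1 f=6, (7,0) g=2 f=6, (7,1) g=1 f=6]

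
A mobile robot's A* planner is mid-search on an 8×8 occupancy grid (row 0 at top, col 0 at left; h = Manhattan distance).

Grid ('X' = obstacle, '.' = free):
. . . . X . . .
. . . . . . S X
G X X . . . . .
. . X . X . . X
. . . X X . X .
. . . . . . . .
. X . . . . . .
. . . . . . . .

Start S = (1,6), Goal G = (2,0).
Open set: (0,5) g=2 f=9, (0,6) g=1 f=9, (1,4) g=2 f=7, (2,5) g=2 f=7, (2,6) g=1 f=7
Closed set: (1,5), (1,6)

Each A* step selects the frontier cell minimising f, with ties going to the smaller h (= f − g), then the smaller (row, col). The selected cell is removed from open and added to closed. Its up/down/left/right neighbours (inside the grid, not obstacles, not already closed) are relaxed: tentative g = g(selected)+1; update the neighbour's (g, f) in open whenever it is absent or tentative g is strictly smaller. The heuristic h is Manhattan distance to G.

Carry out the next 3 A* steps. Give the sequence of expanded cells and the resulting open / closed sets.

order=[(1,4) → (1,3) → (1,2)]; open=[(0,2) g=5 f=9, (0,3) g=4 f=9, (0,5) g=2 f=9, (0,6) g=1 f=9, (1,1) g=5 f=7, (2,3) g=4 f=7, (2,4) g=3 f=7, (2,5) g=2 f=7, (2,6) g=1 f=7]; closed=[(1,2), (1,3), (1,4), (1,5), (1,6)]

step 1: expand (1,4) (f=7, h=5) → closed; open now [(0,5) g=2 f=9, (0,6) g=1 f=9, (1,3) g=3 f=7, (2,4) g=3 f=7, (2,5) g=2 f=7, (2,6) g=1 f=7]
step 2: expand (1,3) (f=7, h=4) → closed; open now [(0,3) g=4 f=9, (0,5) g=2 f=9, (0,6) g=1 f=9, (1,2) g=4 f=7, (2,3) g=4 f=7, (2,4) g=3 f=7, (2,5) g=2 f=7, (2,6) g=1 f=7]
step 3: expand (1,2) (f=7, h=3) → closed; open now [(0,2) g=5 f=9, (0,3) g=4 f=9, (0,5) g=2 f=9, (0,6) g=1 f=9, (1,1) g=5 f=7, (2,3) g=4 f=7, (2,4) g=3 f=7, (2,5) g=2 f=7, (2,6) g=1 f=7]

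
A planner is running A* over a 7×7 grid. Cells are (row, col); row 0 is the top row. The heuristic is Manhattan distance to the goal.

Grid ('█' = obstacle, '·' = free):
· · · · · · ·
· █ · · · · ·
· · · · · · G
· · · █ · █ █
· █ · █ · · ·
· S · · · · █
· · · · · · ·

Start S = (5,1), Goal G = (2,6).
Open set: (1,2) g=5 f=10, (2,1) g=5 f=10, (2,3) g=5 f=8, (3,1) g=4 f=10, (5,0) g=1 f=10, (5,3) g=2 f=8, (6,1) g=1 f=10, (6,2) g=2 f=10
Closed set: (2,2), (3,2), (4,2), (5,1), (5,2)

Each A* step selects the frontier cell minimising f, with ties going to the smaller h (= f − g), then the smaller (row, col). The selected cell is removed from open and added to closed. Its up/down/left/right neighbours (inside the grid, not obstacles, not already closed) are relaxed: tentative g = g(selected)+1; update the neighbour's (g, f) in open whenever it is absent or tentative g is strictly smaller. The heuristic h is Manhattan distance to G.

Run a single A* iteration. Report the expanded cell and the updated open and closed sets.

step 1: expand (2,3) (f=8, h=3) → closed; open now [(1,2) g=5 f=10, (1,3) g=6 f=10, (2,1) g=5 f=10, (2,4) g=6 f=8, (3,1) g=4 f=10, (5,0) g=1 f=10, (5,3) g=2 f=8, (6,1) g=1 f=10, (6,2) g=2 f=10]

expanded=(2,3); open=[(1,2) g=5 f=10, (1,3) g=6 f=10, (2,1) g=5 f=10, (2,4) g=6 f=8, (3,1) g=4 f=10, (5,0) g=1 f=10, (5,3) g=2 f=8, (6,1) g=1 f=10, (6,2) g=2 f=10]; closed=[(2,2), (2,3), (3,2), (4,2), (5,1), (5,2)]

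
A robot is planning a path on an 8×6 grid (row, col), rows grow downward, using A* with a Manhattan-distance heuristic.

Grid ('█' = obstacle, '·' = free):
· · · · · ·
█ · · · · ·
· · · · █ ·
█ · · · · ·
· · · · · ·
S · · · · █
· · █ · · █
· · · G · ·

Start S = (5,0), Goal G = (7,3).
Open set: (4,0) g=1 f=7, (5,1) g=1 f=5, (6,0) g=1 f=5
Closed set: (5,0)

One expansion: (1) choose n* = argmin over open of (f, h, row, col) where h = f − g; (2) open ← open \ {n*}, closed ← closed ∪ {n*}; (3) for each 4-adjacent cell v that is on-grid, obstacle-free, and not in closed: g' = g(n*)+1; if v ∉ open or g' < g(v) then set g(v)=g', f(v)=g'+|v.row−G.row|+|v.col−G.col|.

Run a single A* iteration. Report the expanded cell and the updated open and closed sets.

step 1: expand (5,1) (f=5, h=4) → closed; open now [(4,0) g=1 f=7, (4,1) g=2 f=7, (5,2) g=2 f=5, (6,0) g=1 f=5, (6,1) g=2 f=5]

expanded=(5,1); open=[(4,0) g=1 f=7, (4,1) g=2 f=7, (5,2) g=2 f=5, (6,0) g=1 f=5, (6,1) g=2 f=5]; closed=[(5,0), (5,1)]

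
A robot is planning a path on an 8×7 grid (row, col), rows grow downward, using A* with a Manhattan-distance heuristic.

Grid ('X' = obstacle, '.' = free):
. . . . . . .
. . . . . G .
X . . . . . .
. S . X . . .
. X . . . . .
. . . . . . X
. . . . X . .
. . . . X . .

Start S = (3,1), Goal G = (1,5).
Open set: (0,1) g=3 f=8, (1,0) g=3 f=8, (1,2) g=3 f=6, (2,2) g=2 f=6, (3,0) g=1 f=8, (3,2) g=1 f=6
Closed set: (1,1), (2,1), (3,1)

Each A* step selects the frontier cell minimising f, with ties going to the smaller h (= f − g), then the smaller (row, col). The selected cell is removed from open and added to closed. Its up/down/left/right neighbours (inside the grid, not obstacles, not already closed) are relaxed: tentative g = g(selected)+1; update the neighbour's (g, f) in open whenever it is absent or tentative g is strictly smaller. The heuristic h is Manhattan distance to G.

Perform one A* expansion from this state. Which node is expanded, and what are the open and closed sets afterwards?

step 1: expand (1,2) (f=6, h=3) → closed; open now [(0,1) g=3 f=8, (0,2) g=4 f=8, (1,0) g=3 f=8, (1,3) g=4 f=6, (2,2) g=2 f=6, (3,0) g=1 f=8, (3,2) g=1 f=6]

expanded=(1,2); open=[(0,1) g=3 f=8, (0,2) g=4 f=8, (1,0) g=3 f=8, (1,3) g=4 f=6, (2,2) g=2 f=6, (3,0) g=1 f=8, (3,2) g=1 f=6]; closed=[(1,1), (1,2), (2,1), (3,1)]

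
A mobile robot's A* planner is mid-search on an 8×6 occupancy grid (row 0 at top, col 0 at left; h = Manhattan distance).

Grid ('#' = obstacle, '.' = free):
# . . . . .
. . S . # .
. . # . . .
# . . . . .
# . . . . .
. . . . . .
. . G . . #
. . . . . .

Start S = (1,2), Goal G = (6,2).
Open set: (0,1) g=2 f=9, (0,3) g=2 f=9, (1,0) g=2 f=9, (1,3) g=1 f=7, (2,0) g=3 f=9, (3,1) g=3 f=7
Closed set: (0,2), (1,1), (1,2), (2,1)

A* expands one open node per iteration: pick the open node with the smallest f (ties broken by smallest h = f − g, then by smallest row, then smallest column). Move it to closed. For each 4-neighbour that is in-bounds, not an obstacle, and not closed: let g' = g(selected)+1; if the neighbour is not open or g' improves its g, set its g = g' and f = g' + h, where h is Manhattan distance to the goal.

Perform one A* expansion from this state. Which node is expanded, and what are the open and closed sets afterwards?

step 1: expand (3,1) (f=7, h=4) → closed; open now [(0,1) g=2 f=9, (0,3) g=2 f=9, (1,0) g=2 f=9, (1,3) g=1 f=7, (2,0) g=3 f=9, (3,2) g=4 f=7, (4,1) g=4 f=7]

expanded=(3,1); open=[(0,1) g=2 f=9, (0,3) g=2 f=9, (1,0) g=2 f=9, (1,3) g=1 f=7, (2,0) g=3 f=9, (3,2) g=4 f=7, (4,1) g=4 f=7]; closed=[(0,2), (1,1), (1,2), (2,1), (3,1)]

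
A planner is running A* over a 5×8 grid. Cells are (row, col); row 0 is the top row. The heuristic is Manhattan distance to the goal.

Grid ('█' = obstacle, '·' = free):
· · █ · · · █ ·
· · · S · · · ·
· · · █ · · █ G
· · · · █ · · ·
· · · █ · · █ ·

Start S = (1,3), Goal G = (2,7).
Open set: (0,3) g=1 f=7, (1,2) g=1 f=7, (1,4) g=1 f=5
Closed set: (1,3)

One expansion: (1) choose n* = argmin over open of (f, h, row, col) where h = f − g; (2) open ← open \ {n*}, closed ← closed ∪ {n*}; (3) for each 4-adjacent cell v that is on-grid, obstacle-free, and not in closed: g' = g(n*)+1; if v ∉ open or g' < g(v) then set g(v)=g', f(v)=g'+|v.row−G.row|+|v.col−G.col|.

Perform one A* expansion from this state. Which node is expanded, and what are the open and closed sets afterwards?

step 1: expand (1,4) (f=5, h=4) → closed; open now [(0,3) g=1 f=7, (0,4) g=2 f=7, (1,2) g=1 f=7, (1,5) g=2 f=5, (2,4) g=2 f=5]

expanded=(1,4); open=[(0,3) g=1 f=7, (0,4) g=2 f=7, (1,2) g=1 f=7, (1,5) g=2 f=5, (2,4) g=2 f=5]; closed=[(1,3), (1,4)]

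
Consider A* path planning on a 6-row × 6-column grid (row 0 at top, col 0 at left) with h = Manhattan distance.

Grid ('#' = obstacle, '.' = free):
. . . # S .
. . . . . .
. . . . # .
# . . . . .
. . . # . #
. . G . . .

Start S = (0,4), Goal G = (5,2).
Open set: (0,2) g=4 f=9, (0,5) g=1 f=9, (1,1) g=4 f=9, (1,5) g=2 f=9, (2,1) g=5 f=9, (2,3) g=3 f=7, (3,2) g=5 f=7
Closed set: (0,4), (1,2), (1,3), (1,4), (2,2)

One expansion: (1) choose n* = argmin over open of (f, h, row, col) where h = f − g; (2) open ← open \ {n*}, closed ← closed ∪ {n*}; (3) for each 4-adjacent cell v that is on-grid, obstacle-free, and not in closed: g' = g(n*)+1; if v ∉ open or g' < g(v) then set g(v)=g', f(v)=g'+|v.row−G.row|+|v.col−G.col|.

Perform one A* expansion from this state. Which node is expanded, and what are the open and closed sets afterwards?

step 1: expand (3,2) (f=7, h=2) → closed; open now [(0,2) g=4 f=9, (0,5) g=1 f=9, (1,1) g=4 f=9, (1,5) g=2 f=9, (2,1) g=5 f=9, (2,3) g=3 f=7, (3,1) g=6 f=9, (3,3) g=6 f=9, (4,2) g=6 f=7]

expanded=(3,2); open=[(0,2) g=4 f=9, (0,5) g=1 f=9, (1,1) g=4 f=9, (1,5) g=2 f=9, (2,1) g=5 f=9, (2,3) g=3 f=7, (3,1) g=6 f=9, (3,3) g=6 f=9, (4,2) g=6 f=7]; closed=[(0,4), (1,2), (1,3), (1,4), (2,2), (3,2)]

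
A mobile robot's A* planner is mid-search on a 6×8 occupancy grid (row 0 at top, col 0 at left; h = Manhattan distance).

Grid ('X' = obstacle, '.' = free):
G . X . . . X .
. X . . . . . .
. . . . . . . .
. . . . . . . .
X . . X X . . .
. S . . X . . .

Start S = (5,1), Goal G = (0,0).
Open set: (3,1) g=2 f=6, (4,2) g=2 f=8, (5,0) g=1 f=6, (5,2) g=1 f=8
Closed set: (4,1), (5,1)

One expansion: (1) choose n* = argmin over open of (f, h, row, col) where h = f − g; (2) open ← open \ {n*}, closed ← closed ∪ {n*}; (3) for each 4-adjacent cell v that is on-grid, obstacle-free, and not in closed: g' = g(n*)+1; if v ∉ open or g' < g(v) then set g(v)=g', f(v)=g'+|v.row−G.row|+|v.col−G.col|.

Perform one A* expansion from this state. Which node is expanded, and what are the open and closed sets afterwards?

expanded=(3,1); open=[(2,1) g=3 f=6, (3,0) g=3 f=6, (3,2) g=3 f=8, (4,2) g=2 f=8, (5,0) g=1 f=6, (5,2) g=1 f=8]; closed=[(3,1), (4,1), (5,1)]

step 1: expand (3,1) (f=6, h=4) → closed; open now [(2,1) g=3 f=6, (3,0) g=3 f=6, (3,2) g=3 f=8, (4,2) g=2 f=8, (5,0) g=1 f=6, (5,2) g=1 f=8]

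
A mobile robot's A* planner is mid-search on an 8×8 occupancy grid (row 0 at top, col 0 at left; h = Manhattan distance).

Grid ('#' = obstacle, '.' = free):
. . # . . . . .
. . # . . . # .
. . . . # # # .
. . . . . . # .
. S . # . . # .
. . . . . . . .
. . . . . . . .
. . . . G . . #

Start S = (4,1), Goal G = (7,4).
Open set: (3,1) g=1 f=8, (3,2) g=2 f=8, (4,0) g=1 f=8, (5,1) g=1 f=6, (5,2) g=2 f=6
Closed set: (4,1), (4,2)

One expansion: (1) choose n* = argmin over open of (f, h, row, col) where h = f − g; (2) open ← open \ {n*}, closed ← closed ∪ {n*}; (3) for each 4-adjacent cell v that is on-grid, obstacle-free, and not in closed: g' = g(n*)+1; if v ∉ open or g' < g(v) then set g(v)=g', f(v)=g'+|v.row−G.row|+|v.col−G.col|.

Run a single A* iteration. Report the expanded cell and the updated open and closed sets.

expanded=(5,2); open=[(3,1) g=1 f=8, (3,2) g=2 f=8, (4,0) g=1 f=8, (5,1) g=1 f=6, (5,3) g=3 f=6, (6,2) g=3 f=6]; closed=[(4,1), (4,2), (5,2)]

step 1: expand (5,2) (f=6, h=4) → closed; open now [(3,1) g=1 f=8, (3,2) g=2 f=8, (4,0) g=1 f=8, (5,1) g=1 f=6, (5,3) g=3 f=6, (6,2) g=3 f=6]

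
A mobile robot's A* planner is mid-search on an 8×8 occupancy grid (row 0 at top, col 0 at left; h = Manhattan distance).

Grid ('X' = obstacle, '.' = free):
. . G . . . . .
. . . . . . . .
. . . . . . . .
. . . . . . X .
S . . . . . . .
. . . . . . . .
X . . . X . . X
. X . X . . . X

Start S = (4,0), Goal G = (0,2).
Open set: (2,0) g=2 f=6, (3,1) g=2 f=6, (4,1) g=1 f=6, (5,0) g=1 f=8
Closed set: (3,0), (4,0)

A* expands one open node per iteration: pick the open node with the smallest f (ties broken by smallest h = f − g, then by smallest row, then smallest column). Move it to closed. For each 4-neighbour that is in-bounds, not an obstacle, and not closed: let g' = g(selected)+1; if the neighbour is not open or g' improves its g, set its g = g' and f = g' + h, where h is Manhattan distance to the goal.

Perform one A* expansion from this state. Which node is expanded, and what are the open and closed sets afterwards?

step 1: expand (2,0) (f=6, h=4) → closed; open now [(1,0) g=3 f=6, (2,1) g=3 f=6, (3,1) g=2 f=6, (4,1) g=1 f=6, (5,0) g=1 f=8]

expanded=(2,0); open=[(1,0) g=3 f=6, (2,1) g=3 f=6, (3,1) g=2 f=6, (4,1) g=1 f=6, (5,0) g=1 f=8]; closed=[(2,0), (3,0), (4,0)]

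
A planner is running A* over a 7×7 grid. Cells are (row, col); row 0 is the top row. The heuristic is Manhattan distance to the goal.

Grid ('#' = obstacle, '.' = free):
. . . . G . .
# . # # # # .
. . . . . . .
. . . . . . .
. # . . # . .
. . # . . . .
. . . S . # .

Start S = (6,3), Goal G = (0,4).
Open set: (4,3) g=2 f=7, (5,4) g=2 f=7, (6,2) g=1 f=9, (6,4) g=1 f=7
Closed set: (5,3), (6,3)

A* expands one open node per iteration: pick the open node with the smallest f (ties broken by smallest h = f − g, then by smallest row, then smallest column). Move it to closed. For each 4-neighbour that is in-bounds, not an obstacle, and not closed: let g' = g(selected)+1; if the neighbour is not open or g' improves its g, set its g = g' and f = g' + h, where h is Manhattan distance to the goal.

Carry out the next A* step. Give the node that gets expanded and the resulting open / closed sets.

step 1: expand (4,3) (f=7, h=5) → closed; open now [(3,3) g=3 f=7, (4,2) g=3 f=9, (5,4) g=2 f=7, (6,2) g=1 f=9, (6,4) g=1 f=7]

expanded=(4,3); open=[(3,3) g=3 f=7, (4,2) g=3 f=9, (5,4) g=2 f=7, (6,2) g=1 f=9, (6,4) g=1 f=7]; closed=[(4,3), (5,3), (6,3)]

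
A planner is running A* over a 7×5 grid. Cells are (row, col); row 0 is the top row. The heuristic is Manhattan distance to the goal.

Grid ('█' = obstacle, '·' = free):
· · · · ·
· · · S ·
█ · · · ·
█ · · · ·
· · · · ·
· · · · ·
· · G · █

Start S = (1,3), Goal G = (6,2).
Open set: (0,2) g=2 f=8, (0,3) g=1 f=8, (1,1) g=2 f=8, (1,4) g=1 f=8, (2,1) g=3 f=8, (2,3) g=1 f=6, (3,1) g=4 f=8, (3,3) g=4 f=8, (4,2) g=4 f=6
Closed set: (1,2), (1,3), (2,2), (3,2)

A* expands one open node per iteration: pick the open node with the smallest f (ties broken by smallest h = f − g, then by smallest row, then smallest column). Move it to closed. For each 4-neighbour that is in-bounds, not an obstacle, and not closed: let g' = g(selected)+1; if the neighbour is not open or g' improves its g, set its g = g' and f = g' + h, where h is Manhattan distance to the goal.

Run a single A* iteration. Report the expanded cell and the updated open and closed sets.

expanded=(4,2); open=[(0,2) g=2 f=8, (0,3) g=1 f=8, (1,1) g=2 f=8, (1,4) g=1 f=8, (2,1) g=3 f=8, (2,3) g=1 f=6, (3,1) g=4 f=8, (3,3) g=4 f=8, (4,1) g=5 f=8, (4,3) g=5 f=8, (5,2) g=5 f=6]; closed=[(1,2), (1,3), (2,2), (3,2), (4,2)]

step 1: expand (4,2) (f=6, h=2) → closed; open now [(0,2) g=2 f=8, (0,3) g=1 f=8, (1,1) g=2 f=8, (1,4) g=1 f=8, (2,1) g=3 f=8, (2,3) g=1 f=6, (3,1) g=4 f=8, (3,3) g=4 f=8, (4,1) g=5 f=8, (4,3) g=5 f=8, (5,2) g=5 f=6]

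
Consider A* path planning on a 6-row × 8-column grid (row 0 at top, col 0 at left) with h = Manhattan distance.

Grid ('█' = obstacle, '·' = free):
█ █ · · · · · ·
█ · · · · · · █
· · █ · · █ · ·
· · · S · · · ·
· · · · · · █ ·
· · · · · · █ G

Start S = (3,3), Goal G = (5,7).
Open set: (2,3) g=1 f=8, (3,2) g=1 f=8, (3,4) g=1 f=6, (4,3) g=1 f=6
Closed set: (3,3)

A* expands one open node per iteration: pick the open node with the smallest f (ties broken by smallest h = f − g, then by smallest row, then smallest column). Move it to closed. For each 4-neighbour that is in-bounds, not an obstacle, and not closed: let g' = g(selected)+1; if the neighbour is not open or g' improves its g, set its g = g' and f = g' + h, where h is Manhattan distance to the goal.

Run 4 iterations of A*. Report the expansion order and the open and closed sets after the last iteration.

step 1: expand (3,4) (f=6, h=5) → closed; open now [(2,3) g=1 f=8, (2,4) g=2 f=8, (3,2) g=1 f=8, (3,5) g=2 f=6, (4,3) g=1 f=6, (4,4) g=2 f=6]
step 2: expand (3,5) (f=6, h=4) → closed; open now [(2,3) g=1 f=8, (2,4) g=2 f=8, (3,2) g=1 f=8, (3,6) g=3 f=6, (4,3) g=1 f=6, (4,4) g=2 f=6, (4,5) g=3 f=6]
step 3: expand (3,6) (f=6, h=3) → closed; open now [(2,3) g=1 f=8, (2,4) g=2 f=8, (2,6) g=4 f=8, (3,2) g=1 f=8, (3,7) g=4 f=6, (4,3) g=1 f=6, (4,4) g=2 f=6, (4,5) g=3 f=6]
step 4: expand (3,7) (f=6, h=2) → closed; open now [(2,3) g=1 f=8, (2,4) g=2 f=8, (2,6) g=4 f=8, (2,7) g=5 f=8, (3,2) g=1 f=8, (4,3) g=1 f=6, (4,4) g=2 f=6, (4,5) g=3 f=6, (4,7) g=5 f=6]

order=[(3,4) → (3,5) → (3,6) → (3,7)]; open=[(2,3) g=1 f=8, (2,4) g=2 f=8, (2,6) g=4 f=8, (2,7) g=5 f=8, (3,2) g=1 f=8, (4,3) g=1 f=6, (4,4) g=2 f=6, (4,5) g=3 f=6, (4,7) g=5 f=6]; closed=[(3,3), (3,4), (3,5), (3,6), (3,7)]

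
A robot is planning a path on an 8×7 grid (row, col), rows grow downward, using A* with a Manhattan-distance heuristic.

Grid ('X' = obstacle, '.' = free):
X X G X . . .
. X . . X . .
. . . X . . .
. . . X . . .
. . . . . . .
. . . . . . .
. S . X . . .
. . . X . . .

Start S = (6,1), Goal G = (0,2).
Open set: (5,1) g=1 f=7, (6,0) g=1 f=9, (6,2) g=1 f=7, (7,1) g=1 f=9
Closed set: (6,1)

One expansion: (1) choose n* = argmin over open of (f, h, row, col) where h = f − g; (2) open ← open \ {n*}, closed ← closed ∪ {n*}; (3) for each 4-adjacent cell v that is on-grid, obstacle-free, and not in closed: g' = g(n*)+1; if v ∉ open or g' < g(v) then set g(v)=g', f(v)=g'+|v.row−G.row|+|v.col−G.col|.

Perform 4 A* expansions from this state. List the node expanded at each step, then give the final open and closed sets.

order=[(5,1) → (4,1) → (3,1) → (2,1)]; open=[(2,0) g=5 f=9, (2,2) g=5 f=7, (3,0) g=4 f=9, (3,2) g=4 f=7, (4,0) g=3 f=9, (4,2) g=3 f=7, (5,0) g=2 f=9, (5,2) g=2 f=7, (6,0) g=1 f=9, (6,2) g=1 f=7, (7,1) g=1 f=9]; closed=[(2,1), (3,1), (4,1), (5,1), (6,1)]

step 1: expand (5,1) (f=7, h=6) → closed; open now [(4,1) g=2 f=7, (5,0) g=2 f=9, (5,2) g=2 f=7, (6,0) g=1 f=9, (6,2) g=1 f=7, (7,1) g=1 f=9]
step 2: expand (4,1) (f=7, h=5) → closed; open now [(3,1) g=3 f=7, (4,0) g=3 f=9, (4,2) g=3 f=7, (5,0) g=2 f=9, (5,2) g=2 f=7, (6,0) g=1 f=9, (6,2) g=1 f=7, (7,1) g=1 f=9]
step 3: expand (3,1) (f=7, h=4) → closed; open now [(2,1) g=4 f=7, (3,0) g=4 f=9, (3,2) g=4 f=7, (4,0) g=3 f=9, (4,2) g=3 f=7, (5,0) g=2 f=9, (5,2) g=2 f=7, (6,0) g=1 f=9, (6,2) g=1 f=7, (7,1) g=1 f=9]
step 4: expand (2,1) (f=7, h=3) → closed; open now [(2,0) g=5 f=9, (2,2) g=5 f=7, (3,0) g=4 f=9, (3,2) g=4 f=7, (4,0) g=3 f=9, (4,2) g=3 f=7, (5,0) g=2 f=9, (5,2) g=2 f=7, (6,0) g=1 f=9, (6,2) g=1 f=7, (7,1) g=1 f=9]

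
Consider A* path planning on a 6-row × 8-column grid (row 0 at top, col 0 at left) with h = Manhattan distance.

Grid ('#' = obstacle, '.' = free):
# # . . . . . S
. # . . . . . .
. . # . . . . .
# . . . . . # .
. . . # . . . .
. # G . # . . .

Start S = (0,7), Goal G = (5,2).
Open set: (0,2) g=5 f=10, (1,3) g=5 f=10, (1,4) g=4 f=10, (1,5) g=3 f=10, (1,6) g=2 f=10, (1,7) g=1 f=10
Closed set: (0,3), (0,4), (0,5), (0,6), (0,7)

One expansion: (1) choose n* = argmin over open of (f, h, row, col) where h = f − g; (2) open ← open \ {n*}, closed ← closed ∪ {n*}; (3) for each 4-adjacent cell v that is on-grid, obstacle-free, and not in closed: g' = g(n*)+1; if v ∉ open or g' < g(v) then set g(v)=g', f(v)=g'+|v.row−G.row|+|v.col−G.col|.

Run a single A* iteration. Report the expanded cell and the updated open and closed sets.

step 1: expand (0,2) (f=10, h=5) → closed; open now [(1,2) g=6 f=10, (1,3) g=5 f=10, (1,4) g=4 f=10, (1,5) g=3 f=10, (1,6) g=2 f=10, (1,7) g=1 f=10]

expanded=(0,2); open=[(1,2) g=6 f=10, (1,3) g=5 f=10, (1,4) g=4 f=10, (1,5) g=3 f=10, (1,6) g=2 f=10, (1,7) g=1 f=10]; closed=[(0,2), (0,3), (0,4), (0,5), (0,6), (0,7)]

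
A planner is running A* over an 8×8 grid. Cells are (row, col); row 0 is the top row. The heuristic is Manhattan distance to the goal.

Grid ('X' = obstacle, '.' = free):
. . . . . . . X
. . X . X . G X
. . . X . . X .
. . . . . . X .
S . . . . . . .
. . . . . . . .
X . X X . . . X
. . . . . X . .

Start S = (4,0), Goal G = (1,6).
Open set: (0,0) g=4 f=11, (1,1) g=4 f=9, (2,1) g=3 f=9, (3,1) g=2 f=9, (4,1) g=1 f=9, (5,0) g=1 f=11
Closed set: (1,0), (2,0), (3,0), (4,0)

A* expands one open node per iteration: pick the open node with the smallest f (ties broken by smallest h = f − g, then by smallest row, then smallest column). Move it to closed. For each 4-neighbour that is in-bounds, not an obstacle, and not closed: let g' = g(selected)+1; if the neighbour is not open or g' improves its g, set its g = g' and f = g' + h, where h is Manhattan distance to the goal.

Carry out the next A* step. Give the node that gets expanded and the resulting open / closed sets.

expanded=(1,1); open=[(0,0) g=4 f=11, (0,1) g=5 f=11, (2,1) g=3 f=9, (3,1) g=2 f=9, (4,1) g=1 f=9, (5,0) g=1 f=11]; closed=[(1,0), (1,1), (2,0), (3,0), (4,0)]

step 1: expand (1,1) (f=9, h=5) → closed; open now [(0,0) g=4 f=11, (0,1) g=5 f=11, (2,1) g=3 f=9, (3,1) g=2 f=9, (4,1) g=1 f=9, (5,0) g=1 f=11]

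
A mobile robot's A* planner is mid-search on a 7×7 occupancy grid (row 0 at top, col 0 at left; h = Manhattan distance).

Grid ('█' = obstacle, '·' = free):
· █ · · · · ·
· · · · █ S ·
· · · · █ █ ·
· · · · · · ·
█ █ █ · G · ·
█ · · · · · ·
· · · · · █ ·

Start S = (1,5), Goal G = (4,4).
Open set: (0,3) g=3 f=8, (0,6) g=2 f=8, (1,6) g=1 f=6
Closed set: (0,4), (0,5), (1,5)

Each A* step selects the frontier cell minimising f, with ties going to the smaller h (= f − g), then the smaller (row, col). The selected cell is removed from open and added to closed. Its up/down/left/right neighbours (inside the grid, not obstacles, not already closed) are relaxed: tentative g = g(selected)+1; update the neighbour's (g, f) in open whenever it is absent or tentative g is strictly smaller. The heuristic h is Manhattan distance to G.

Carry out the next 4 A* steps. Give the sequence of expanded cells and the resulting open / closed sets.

order=[(1,6) → (2,6) → (3,6) → (3,5)]; open=[(0,3) g=3 f=8, (0,6) g=2 f=8, (3,4) g=5 f=6, (4,5) g=5 f=6, (4,6) g=4 f=6]; closed=[(0,4), (0,5), (1,5), (1,6), (2,6), (3,5), (3,6)]

step 1: expand (1,6) (f=6, h=5) → closed; open now [(0,3) g=3 f=8, (0,6) g=2 f=8, (2,6) g=2 f=6]
step 2: expand (2,6) (f=6, h=4) → closed; open now [(0,3) g=3 f=8, (0,6) g=2 f=8, (3,6) g=3 f=6]
step 3: expand (3,6) (f=6, h=3) → closed; open now [(0,3) g=3 f=8, (0,6) g=2 f=8, (3,5) g=4 f=6, (4,6) g=4 f=6]
step 4: expand (3,5) (f=6, h=2) → closed; open now [(0,3) g=3 f=8, (0,6) g=2 f=8, (3,4) g=5 f=6, (4,5) g=5 f=6, (4,6) g=4 f=6]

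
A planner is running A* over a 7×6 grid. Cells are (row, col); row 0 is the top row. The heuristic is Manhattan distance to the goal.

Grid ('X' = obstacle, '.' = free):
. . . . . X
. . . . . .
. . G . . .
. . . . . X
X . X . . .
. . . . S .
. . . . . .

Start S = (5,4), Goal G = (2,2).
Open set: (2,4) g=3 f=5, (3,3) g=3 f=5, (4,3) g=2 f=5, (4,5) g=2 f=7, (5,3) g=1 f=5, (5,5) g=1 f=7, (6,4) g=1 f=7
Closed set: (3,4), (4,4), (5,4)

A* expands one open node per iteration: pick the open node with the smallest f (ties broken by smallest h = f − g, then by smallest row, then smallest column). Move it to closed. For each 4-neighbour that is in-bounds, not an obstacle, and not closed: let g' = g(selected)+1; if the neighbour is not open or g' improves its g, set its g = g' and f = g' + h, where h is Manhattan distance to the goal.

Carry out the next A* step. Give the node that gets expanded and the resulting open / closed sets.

expanded=(2,4); open=[(1,4) g=4 f=7, (2,3) g=4 f=5, (2,5) g=4 f=7, (3,3) g=3 f=5, (4,3) g=2 f=5, (4,5) g=2 f=7, (5,3) g=1 f=5, (5,5) g=1 f=7, (6,4) g=1 f=7]; closed=[(2,4), (3,4), (4,4), (5,4)]

step 1: expand (2,4) (f=5, h=2) → closed; open now [(1,4) g=4 f=7, (2,3) g=4 f=5, (2,5) g=4 f=7, (3,3) g=3 f=5, (4,3) g=2 f=5, (4,5) g=2 f=7, (5,3) g=1 f=5, (5,5) g=1 f=7, (6,4) g=1 f=7]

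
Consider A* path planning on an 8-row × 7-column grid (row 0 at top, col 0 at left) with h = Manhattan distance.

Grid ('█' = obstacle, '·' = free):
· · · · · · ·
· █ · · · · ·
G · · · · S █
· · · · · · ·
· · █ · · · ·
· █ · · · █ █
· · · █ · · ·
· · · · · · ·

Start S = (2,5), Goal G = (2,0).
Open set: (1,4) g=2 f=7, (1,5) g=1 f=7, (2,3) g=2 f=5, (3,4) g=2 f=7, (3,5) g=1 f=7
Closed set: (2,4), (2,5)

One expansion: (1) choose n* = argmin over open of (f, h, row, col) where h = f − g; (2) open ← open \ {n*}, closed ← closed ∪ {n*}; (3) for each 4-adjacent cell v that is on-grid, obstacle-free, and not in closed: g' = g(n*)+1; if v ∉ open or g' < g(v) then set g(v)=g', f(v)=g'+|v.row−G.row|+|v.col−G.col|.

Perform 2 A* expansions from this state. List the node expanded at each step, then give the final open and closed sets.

step 1: expand (2,3) (f=5, h=3) → closed; open now [(1,3) g=3 f=7, (1,4) g=2 f=7, (1,5) g=1 f=7, (2,2) g=3 f=5, (3,3) g=3 f=7, (3,4) g=2 f=7, (3,5) g=1 f=7]
step 2: expand (2,2) (f=5, h=2) → closed; open now [(1,2) g=4 f=7, (1,3) g=3 f=7, (1,4) g=2 f=7, (1,5) g=1 f=7, (2,1) g=4 f=5, (3,2) g=4 f=7, (3,3) g=3 f=7, (3,4) g=2 f=7, (3,5) g=1 f=7]

order=[(2,3) → (2,2)]; open=[(1,2) g=4 f=7, (1,3) g=3 f=7, (1,4) g=2 f=7, (1,5) g=1 f=7, (2,1) g=4 f=5, (3,2) g=4 f=7, (3,3) g=3 f=7, (3,4) g=2 f=7, (3,5) g=1 f=7]; closed=[(2,2), (2,3), (2,4), (2,5)]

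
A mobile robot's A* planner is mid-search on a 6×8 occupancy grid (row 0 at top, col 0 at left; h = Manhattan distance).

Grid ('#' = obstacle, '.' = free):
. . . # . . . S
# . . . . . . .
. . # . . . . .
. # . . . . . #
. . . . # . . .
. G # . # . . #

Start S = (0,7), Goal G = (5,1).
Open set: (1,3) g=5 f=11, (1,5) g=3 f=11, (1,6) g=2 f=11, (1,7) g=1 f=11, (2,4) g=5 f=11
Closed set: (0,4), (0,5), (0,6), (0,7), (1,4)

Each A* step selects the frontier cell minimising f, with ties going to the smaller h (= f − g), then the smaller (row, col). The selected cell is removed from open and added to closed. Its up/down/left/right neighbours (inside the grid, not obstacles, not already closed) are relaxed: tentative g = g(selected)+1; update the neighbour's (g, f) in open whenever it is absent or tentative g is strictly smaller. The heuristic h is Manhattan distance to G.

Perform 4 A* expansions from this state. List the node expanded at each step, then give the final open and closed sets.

order=[(1,3) → (1,2) → (1,1) → (2,1)]; open=[(0,1) g=8 f=13, (0,2) g=7 f=13, (1,5) g=3 f=11, (1,6) g=2 f=11, (1,7) g=1 f=11, (2,0) g=9 f=13, (2,3) g=6 f=11, (2,4) g=5 f=11]; closed=[(0,4), (0,5), (0,6), (0,7), (1,1), (1,2), (1,3), (1,4), (2,1)]

step 1: expand (1,3) (f=11, h=6) → closed; open now [(1,2) g=6 f=11, (1,5) g=3 f=11, (1,6) g=2 f=11, (1,7) g=1 f=11, (2,3) g=6 f=11, (2,4) g=5 f=11]
step 2: expand (1,2) (f=11, h=5) → closed; open now [(0,2) g=7 f=13, (1,1) g=7 f=11, (1,5) g=3 f=11, (1,6) g=2 f=11, (1,7) g=1 f=11, (2,3) g=6 f=11, (2,4) g=5 f=11]
step 3: expand (1,1) (f=11, h=4) → closed; open now [(0,1) g=8 f=13, (0,2) g=7 f=13, (1,5) g=3 f=11, (1,6) g=2 f=11, (1,7) g=1 f=11, (2,1) g=8 f=11, (2,3) g=6 f=11, (2,4) g=5 f=11]
step 4: expand (2,1) (f=11, h=3) → closed; open now [(0,1) g=8 f=13, (0,2) g=7 f=13, (1,5) g=3 f=11, (1,6) g=2 f=11, (1,7) g=1 f=11, (2,0) g=9 f=13, (2,3) g=6 f=11, (2,4) g=5 f=11]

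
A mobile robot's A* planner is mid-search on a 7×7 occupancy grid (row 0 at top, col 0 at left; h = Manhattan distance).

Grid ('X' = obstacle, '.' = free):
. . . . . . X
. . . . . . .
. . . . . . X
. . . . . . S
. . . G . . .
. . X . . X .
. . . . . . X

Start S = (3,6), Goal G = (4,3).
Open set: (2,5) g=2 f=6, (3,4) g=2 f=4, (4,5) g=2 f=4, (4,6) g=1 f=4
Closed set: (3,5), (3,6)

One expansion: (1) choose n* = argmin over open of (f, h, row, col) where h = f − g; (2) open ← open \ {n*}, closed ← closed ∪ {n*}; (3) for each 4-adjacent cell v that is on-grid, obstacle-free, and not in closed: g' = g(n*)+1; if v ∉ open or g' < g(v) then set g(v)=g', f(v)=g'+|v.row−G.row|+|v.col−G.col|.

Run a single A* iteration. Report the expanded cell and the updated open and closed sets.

step 1: expand (3,4) (f=4, h=2) → closed; open now [(2,4) g=3 f=6, (2,5) g=2 f=6, (3,3) g=3 f=4, (4,4) g=3 f=4, (4,5) g=2 f=4, (4,6) g=1 f=4]

expanded=(3,4); open=[(2,4) g=3 f=6, (2,5) g=2 f=6, (3,3) g=3 f=4, (4,4) g=3 f=4, (4,5) g=2 f=4, (4,6) g=1 f=4]; closed=[(3,4), (3,5), (3,6)]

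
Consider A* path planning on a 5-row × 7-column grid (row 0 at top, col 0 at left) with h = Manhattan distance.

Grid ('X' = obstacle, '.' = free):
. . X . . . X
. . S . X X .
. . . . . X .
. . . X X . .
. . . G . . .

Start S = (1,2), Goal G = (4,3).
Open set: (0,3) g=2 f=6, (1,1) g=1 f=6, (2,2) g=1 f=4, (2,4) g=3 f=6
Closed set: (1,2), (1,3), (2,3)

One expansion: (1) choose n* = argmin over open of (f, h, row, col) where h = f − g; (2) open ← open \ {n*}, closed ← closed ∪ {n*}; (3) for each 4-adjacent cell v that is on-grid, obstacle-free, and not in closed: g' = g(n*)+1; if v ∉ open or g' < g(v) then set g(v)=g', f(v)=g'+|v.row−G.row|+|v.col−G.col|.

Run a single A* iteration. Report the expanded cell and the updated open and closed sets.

expanded=(2,2); open=[(0,3) g=2 f=6, (1,1) g=1 f=6, (2,1) g=2 f=6, (2,4) g=3 f=6, (3,2) g=2 f=4]; closed=[(1,2), (1,3), (2,2), (2,3)]

step 1: expand (2,2) (f=4, h=3) → closed; open now [(0,3) g=2 f=6, (1,1) g=1 f=6, (2,1) g=2 f=6, (2,4) g=3 f=6, (3,2) g=2 f=4]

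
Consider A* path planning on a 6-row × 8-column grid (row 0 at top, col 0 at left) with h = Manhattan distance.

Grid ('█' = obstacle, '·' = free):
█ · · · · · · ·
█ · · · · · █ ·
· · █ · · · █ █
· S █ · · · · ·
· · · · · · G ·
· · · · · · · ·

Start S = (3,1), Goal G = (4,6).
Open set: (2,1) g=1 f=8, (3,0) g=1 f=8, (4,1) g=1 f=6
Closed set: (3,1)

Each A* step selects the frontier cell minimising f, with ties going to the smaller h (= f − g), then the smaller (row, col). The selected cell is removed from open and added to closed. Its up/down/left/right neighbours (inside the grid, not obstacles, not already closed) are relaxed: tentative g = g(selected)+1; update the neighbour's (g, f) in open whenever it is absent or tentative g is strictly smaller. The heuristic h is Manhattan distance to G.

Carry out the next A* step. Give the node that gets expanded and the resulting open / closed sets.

step 1: expand (4,1) (f=6, h=5) → closed; open now [(2,1) g=1 f=8, (3,0) g=1 f=8, (4,0) g=2 f=8, (4,2) g=2 f=6, (5,1) g=2 f=8]

expanded=(4,1); open=[(2,1) g=1 f=8, (3,0) g=1 f=8, (4,0) g=2 f=8, (4,2) g=2 f=6, (5,1) g=2 f=8]; closed=[(3,1), (4,1)]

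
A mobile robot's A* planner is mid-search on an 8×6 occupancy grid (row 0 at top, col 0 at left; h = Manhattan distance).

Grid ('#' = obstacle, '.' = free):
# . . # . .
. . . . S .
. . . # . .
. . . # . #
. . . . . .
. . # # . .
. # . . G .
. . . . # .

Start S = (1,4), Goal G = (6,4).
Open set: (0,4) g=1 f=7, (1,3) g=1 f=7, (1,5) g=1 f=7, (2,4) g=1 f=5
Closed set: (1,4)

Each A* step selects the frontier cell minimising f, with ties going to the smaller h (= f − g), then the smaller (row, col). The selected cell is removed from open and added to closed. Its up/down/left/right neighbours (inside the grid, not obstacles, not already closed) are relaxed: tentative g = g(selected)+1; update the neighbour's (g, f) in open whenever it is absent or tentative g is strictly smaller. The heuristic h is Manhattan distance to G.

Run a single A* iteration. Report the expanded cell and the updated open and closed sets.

step 1: expand (2,4) (f=5, h=4) → closed; open now [(0,4) g=1 f=7, (1,3) g=1 f=7, (1,5) g=1 f=7, (2,5) g=2 f=7, (3,4) g=2 f=5]

expanded=(2,4); open=[(0,4) g=1 f=7, (1,3) g=1 f=7, (1,5) g=1 f=7, (2,5) g=2 f=7, (3,4) g=2 f=5]; closed=[(1,4), (2,4)]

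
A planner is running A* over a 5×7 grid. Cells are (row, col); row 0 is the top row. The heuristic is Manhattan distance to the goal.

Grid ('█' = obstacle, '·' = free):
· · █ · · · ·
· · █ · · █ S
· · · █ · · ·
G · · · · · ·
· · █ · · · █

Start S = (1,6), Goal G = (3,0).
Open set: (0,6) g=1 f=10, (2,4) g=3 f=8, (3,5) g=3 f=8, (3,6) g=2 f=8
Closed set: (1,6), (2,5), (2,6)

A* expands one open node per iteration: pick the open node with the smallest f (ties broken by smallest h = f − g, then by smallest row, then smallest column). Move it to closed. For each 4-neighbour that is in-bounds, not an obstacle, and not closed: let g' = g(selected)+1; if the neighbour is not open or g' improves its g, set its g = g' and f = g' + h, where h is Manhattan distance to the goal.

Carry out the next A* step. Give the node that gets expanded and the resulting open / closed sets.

expanded=(2,4); open=[(0,6) g=1 f=10, (1,4) g=4 f=10, (3,4) g=4 f=8, (3,5) g=3 f=8, (3,6) g=2 f=8]; closed=[(1,6), (2,4), (2,5), (2,6)]

step 1: expand (2,4) (f=8, h=5) → closed; open now [(0,6) g=1 f=10, (1,4) g=4 f=10, (3,4) g=4 f=8, (3,5) g=3 f=8, (3,6) g=2 f=8]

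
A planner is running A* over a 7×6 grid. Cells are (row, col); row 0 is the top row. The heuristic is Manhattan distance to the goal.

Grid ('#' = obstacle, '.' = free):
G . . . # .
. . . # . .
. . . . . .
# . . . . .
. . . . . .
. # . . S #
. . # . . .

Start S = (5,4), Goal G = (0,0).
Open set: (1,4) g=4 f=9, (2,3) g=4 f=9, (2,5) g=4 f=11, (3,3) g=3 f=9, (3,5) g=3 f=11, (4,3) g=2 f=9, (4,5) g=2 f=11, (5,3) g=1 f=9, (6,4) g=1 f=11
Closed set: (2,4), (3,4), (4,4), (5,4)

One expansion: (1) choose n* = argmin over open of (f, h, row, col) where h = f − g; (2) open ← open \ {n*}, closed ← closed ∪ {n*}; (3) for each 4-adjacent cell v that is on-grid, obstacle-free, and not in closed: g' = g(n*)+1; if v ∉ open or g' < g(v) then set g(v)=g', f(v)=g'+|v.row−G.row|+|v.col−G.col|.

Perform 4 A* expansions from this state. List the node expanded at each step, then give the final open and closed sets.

step 1: expand (1,4) (f=9, h=5) → closed; open now [(1,5) g=5 f=11, (2,3) g=4 f=9, (2,5) g=4 f=11, (3,3) g=3 f=9, (3,5) g=3 f=11, (4,3) g=2 f=9, (4,5) g=2 f=11, (5,3) g=1 f=9, (6,4) g=1 f=11]
step 2: expand (2,3) (f=9, h=5) → closed; open now [(1,5) g=5 f=11, (2,2) g=5 f=9, (2,5) g=4 f=11, (3,3) g=3 f=9, (3,5) g=3 f=11, (4,3) g=2 f=9, (4,5) g=2 f=11, (5,3) g=1 f=9, (6,4) g=1 f=11]
step 3: expand (2,2) (f=9, h=4) → closed; open now [(1,2) g=6 f=9, (1,5) g=5 f=11, (2,1) g=6 f=9, (2,5) g=4 f=11, (3,2) g=6 f=11, (3,3) g=3 f=9, (3,5) g=3 f=11, (4,3) g=2 f=9, (4,5) g=2 f=11, (5,3) g=1 f=9, (6,4) g=1 f=11]
step 4: expand (1,2) (f=9, h=3) → closed; open now [(0,2) g=7 f=9, (1,1) g=7 f=9, (1,5) g=5 f=11, (2,1) g=6 f=9, (2,5) g=4 f=11, (3,2) g=6 f=11, (3,3) g=3 f=9, (3,5) g=3 f=11, (4,3) g=2 f=9, (4,5) g=2 f=11, (5,3) g=1 f=9, (6,4) g=1 f=11]

order=[(1,4) → (2,3) → (2,2) → (1,2)]; open=[(0,2) g=7 f=9, (1,1) g=7 f=9, (1,5) g=5 f=11, (2,1) g=6 f=9, (2,5) g=4 f=11, (3,2) g=6 f=11, (3,3) g=3 f=9, (3,5) g=3 f=11, (4,3) g=2 f=9, (4,5) g=2 f=11, (5,3) g=1 f=9, (6,4) g=1 f=11]; closed=[(1,2), (1,4), (2,2), (2,3), (2,4), (3,4), (4,4), (5,4)]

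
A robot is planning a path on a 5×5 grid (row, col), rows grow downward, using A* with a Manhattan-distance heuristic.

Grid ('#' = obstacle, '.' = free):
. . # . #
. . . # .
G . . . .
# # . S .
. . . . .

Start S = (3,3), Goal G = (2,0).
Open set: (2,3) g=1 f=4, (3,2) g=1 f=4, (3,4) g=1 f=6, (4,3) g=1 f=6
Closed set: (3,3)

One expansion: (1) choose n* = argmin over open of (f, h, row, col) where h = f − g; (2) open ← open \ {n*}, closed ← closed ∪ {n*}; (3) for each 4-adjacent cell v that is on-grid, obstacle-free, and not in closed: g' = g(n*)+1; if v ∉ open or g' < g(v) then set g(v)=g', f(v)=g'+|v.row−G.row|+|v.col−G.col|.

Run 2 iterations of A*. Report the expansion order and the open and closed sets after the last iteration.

step 1: expand (2,3) (f=4, h=3) → closed; open now [(2,2) g=2 f=4, (2,4) g=2 f=6, (3,2) g=1 f=4, (3,4) g=1 f=6, (4,3) g=1 f=6]
step 2: expand (2,2) (f=4, h=2) → closed; open now [(1,2) g=3 f=6, (2,1) g=3 f=4, (2,4) g=2 f=6, (3,2) g=1 f=4, (3,4) g=1 f=6, (4,3) g=1 f=6]

order=[(2,3) → (2,2)]; open=[(1,2) g=3 f=6, (2,1) g=3 f=4, (2,4) g=2 f=6, (3,2) g=1 f=4, (3,4) g=1 f=6, (4,3) g=1 f=6]; closed=[(2,2), (2,3), (3,3)]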